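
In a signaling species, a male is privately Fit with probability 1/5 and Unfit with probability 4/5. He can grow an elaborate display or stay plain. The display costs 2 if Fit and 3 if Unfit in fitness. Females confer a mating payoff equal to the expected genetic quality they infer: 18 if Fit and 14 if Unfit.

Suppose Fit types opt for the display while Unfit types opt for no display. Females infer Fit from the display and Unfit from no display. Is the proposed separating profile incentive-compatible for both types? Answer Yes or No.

Under these beliefs, the display earns mating payoff 18 and no display earns mating payoff 14.
Fit: the display nets 18 − 2 = 16; no display nets 14. Fit prefers the display.
Unfit: the display nets 18 − 3 = 15; no display nets 14. Unfit would deviate to the display.
Unfit has a profitable deviation, so the profile is not an equilibrium.

No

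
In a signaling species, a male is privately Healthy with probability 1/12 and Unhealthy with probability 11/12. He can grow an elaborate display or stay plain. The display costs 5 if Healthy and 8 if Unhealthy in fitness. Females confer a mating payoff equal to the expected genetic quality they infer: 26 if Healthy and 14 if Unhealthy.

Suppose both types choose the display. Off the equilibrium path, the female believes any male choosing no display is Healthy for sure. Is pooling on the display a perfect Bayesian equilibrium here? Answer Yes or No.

On path, the female holds the prior and pays 1/12·26 + 11/12·14 = 15. Off path (no display), believing Healthy, it pays 26.
Healthy: the display nets 15 − 5 = 10; no display nets 26. Healthy would deviate.
Unhealthy: the display nets 15 − 8 = 7; no display nets 26. Unhealthy would deviate.
A type deviates, so pooling fails.

No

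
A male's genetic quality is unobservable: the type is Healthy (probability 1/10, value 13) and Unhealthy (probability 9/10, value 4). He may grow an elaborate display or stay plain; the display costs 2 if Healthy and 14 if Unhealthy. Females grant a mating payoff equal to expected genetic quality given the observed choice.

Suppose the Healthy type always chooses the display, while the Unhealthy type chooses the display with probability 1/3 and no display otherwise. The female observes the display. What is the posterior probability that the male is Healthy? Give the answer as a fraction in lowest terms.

1/4

P(the display) = (1/10)·1 + (9/10)·(1/3) = 2/5.
By Bayes' rule, P(Healthy | the display) = (1/10) / (2/5) = 1/4.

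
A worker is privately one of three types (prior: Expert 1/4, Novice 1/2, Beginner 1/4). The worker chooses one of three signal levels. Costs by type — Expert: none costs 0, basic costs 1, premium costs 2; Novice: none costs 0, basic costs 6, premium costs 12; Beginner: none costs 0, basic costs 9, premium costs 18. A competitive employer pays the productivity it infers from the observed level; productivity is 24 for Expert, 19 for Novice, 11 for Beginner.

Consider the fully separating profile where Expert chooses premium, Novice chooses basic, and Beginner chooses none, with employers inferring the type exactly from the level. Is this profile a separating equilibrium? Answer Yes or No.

Separating wages: premium → 24, basic → 19, none → 11.
Expert (assigned premium): none: 11 − 0 = 11; basic: 19 − 1 = 18; premium: 24 − 2 = 22. Expert stays.
Novice (assigned basic): none: 11 − 0 = 11; basic: 19 − 6 = 13; premium: 24 − 12 = 12. Novice stays.
Beginner (assigned none): none: 11 − 0 = 11; basic: 19 − 9 = 10; premium: 24 − 18 = 6. Beginner stays.
Every type prefers its assigned level; separation holds.

Yes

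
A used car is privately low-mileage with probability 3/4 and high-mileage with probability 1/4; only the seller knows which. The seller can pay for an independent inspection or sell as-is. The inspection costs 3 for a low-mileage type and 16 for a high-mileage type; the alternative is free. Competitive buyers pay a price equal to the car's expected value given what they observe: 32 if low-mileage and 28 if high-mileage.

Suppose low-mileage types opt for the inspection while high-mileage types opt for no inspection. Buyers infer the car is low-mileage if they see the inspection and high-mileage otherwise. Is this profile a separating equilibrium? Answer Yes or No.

Yes

Under these beliefs, the inspection earns price 32 and no inspection earns price 28.
low-mileage: the inspection nets 32 − 3 = 29; no inspection nets 28. low-mileage prefers the inspection.
high-mileage: the inspection nets 32 − 16 = 16; no inspection nets 28. high-mileage prefers no inspection.
Neither type deviates, so the separating profile is an equilibrium.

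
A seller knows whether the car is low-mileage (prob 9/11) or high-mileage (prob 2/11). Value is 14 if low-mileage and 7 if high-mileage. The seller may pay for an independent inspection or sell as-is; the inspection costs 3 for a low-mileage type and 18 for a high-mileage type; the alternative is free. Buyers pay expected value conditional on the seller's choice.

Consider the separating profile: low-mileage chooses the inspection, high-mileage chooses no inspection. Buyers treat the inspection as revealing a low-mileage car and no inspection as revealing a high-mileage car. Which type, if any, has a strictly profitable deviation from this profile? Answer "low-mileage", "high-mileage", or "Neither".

The inspection pays 14; no inspection pays 7.
low-mileage: assigned the inspection, nets 14 − 3 = 11; deviating to no inspection nets 7.
high-mileage: assigned no inspection, nets 7; deviating to the inspection nets 14 − 18 = -4.
Both types strictly prefer their assigned action; no profitable deviation.

Neither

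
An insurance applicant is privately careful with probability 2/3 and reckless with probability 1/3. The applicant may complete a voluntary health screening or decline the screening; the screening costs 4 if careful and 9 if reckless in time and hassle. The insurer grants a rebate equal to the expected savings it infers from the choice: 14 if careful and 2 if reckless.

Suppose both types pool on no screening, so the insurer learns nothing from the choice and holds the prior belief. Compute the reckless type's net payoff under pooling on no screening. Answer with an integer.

Pooled rebate = 2/3·14 + 1/3·2 = 10.
reckless pays no cost for no screening, so net payoff = 10.

10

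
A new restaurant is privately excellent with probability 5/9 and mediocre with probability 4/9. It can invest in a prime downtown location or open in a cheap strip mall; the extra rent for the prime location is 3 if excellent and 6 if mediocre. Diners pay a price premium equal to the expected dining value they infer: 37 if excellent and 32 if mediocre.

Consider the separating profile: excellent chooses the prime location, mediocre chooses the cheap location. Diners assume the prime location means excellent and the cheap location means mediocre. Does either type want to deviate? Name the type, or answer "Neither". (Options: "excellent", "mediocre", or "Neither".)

The prime location pays 37; the cheap location pays 32.
excellent: assigned the prime location, nets 37 − 3 = 34; deviating to the cheap location nets 32.
mediocre: assigned the cheap location, nets 32; deviating to the prime location nets 37 − 6 = 31.
Both types strictly prefer their assigned action; no profitable deviation.

Neither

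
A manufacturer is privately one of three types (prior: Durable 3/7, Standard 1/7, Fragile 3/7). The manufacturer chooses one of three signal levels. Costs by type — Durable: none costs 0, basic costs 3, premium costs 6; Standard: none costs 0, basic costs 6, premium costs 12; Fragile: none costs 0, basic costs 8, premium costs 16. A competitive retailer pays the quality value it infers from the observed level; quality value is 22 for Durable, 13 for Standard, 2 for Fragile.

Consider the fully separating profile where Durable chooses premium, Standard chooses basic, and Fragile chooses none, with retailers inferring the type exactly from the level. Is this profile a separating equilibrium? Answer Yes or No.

Separating prices: premium → 22, basic → 13, none → 2.
Durable (assigned premium): none: 2 − 0 = 2; basic: 13 − 3 = 10; premium: 22 − 6 = 16. Durable stays.
Standard (assigned basic): none: 2 − 0 = 2; basic: 13 − 6 = 7; premium: 22 − 12 = 10. Standard prefers premium.
Fragile (assigned none): none: 2 − 0 = 2; basic: 13 − 8 = 5; premium: 22 − 16 = 6. Fragile prefers premium.
At least one type deviates; the separating profile fails.

No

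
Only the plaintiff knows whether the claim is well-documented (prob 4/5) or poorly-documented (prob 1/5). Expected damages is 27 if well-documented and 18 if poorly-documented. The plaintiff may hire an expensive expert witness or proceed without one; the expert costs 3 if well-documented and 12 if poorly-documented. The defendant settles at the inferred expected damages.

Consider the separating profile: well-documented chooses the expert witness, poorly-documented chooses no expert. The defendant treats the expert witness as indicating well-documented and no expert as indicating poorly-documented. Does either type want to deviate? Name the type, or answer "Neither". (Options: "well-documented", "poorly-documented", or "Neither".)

The expert witness pays 27; no expert pays 18.
well-documented: assigned the expert witness, nets 27 − 3 = 24; deviating to no expert nets 18.
poorly-documented: assigned no expert, nets 18; deviating to the expert witness nets 27 − 12 = 15.
Both types strictly prefer their assigned action; no profitable deviation.

Neither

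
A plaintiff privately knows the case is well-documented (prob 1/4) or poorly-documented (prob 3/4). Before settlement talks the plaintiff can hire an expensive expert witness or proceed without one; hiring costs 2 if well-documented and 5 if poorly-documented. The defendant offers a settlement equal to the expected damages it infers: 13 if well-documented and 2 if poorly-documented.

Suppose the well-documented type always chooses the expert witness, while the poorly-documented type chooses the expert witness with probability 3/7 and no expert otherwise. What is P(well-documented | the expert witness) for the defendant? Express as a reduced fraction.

P(the expert witness) = (1/4)·1 + (3/4)·(3/7) = 4/7.
By Bayes' rule, P(well-documented | the expert witness) = (1/4) / (4/7) = 7/16.

7/16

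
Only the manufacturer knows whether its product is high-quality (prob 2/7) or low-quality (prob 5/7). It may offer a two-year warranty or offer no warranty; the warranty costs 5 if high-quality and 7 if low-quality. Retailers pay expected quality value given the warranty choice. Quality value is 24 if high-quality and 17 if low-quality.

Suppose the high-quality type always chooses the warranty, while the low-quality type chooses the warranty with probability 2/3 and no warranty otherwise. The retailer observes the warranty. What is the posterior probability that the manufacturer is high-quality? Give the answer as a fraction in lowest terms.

P(the warranty) = (2/7)·1 + (5/7)·(2/3) = 16/21.
By Bayes' rule, P(high-quality | the warranty) = (2/7) / (16/21) = 3/8.

3/8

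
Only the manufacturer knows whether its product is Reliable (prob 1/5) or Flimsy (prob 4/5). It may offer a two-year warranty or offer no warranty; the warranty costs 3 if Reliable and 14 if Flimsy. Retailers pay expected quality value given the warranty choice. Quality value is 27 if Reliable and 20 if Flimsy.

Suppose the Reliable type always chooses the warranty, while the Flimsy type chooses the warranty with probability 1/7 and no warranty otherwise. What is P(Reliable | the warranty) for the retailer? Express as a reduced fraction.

P(the warranty) = (1/5)·1 + (4/5)·(1/7) = 11/35.
By Bayes' rule, P(Reliable | the warranty) = (1/5) / (11/35) = 7/11.

7/11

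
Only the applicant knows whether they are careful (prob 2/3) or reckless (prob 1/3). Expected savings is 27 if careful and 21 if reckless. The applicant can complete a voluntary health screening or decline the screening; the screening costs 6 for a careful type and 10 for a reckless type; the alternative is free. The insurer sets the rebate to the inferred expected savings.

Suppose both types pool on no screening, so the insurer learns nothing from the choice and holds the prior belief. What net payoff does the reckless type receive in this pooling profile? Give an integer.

25

Pooled rebate = 2/3·27 + 1/3·21 = 25.
reckless pays no cost for no screening, so net payoff = 25.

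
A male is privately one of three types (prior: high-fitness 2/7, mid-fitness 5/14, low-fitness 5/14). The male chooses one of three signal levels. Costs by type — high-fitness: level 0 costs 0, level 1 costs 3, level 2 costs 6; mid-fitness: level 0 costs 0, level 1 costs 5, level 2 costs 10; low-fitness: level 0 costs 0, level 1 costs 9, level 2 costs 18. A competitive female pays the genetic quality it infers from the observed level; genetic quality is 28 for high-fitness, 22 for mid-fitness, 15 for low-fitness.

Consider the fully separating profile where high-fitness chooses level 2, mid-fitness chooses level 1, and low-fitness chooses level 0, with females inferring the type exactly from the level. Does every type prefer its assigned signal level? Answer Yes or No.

Separating mating payoffs: level 2 → 28, level 1 → 22, level 0 → 15.
high-fitness (assigned level 2): level 0: 15 − 0 = 15; level 1: 22 − 3 = 19; level 2: 28 − 6 = 22. high-fitness stays.
mid-fitness (assigned level 1): level 0: 15 − 0 = 15; level 1: 22 − 5 = 17; level 2: 28 − 10 = 18. mid-fitness prefers level 2.
low-fitness (assigned level 0): level 0: 15 − 0 = 15; level 1: 22 − 9 = 13; level 2: 28 − 18 = 10. low-fitness stays.
At least one type deviates; the separating profile fails.

No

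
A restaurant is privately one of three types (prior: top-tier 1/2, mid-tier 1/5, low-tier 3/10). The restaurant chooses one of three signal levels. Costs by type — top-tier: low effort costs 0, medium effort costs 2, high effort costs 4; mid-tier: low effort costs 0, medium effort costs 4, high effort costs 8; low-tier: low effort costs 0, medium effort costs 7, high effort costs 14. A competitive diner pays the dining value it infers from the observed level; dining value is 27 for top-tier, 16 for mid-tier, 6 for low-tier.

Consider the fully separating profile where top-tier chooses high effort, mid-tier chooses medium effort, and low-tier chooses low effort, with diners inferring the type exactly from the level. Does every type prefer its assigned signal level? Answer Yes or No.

No

Separating price premiums: high effort → 27, medium effort → 16, low effort → 6.
top-tier (assigned high effort): low effort: 6 − 0 = 6; medium effort: 16 − 2 = 14; high effort: 27 − 4 = 23. top-tier stays.
mid-tier (assigned medium effort): low effort: 6 − 0 = 6; medium effort: 16 − 4 = 12; high effort: 27 − 8 = 19. mid-tier prefers high effort.
low-tier (assigned low effort): low effort: 6 − 0 = 6; medium effort: 16 − 7 = 9; high effort: 27 − 14 = 13. low-tier prefers high effort.
At least one type deviates; the separating profile fails.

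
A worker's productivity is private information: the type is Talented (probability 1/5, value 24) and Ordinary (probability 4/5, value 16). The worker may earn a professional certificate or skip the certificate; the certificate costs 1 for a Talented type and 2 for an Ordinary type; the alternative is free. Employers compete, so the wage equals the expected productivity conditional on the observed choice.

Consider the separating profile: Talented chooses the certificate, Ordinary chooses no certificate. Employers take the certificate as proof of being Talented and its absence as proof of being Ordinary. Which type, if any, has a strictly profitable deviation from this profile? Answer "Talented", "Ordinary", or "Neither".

Ordinary

The certificate pays 24; no certificate pays 16.
Talented: assigned the certificate, nets 24 − 1 = 23; deviating to no certificate nets 16.
Ordinary: assigned no certificate, nets 16; deviating to the certificate nets 24 − 2 = 22.
The Ordinary type gains 6 by deviating.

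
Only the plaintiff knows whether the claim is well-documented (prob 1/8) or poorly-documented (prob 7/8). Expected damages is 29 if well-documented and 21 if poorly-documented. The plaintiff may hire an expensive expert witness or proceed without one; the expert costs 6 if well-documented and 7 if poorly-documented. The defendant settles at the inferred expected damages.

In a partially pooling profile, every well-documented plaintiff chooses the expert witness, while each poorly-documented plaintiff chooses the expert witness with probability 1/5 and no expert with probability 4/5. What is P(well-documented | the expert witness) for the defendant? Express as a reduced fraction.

P(the expert witness) = (1/8)·1 + (7/8)·(1/5) = 3/10.
By Bayes' rule, P(well-documented | the expert witness) = (1/8) / (3/10) = 5/12.

5/12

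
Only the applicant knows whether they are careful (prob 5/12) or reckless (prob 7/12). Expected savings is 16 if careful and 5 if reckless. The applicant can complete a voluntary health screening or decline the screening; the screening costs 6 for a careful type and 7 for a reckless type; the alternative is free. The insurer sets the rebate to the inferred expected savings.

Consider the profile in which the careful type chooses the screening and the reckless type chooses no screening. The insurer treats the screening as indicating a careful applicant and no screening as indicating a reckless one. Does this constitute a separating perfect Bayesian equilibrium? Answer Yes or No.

Under these beliefs, the screening earns rebate 16 and no screening earns rebate 5.
careful: the screening nets 16 − 6 = 10; no screening nets 5. careful prefers the screening.
reckless: the screening nets 16 − 7 = 9; no screening nets 5. reckless would deviate to the screening.
reckless has a profitable deviation, so the profile is not an equilibrium.

No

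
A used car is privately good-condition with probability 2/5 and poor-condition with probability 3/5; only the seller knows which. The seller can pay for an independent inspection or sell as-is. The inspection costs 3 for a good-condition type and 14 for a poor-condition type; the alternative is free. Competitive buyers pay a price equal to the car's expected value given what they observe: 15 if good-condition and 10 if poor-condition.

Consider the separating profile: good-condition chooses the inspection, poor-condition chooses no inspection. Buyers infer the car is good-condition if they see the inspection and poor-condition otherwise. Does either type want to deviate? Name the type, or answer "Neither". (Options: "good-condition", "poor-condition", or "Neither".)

The inspection pays 15; no inspection pays 10.
good-condition: assigned the inspection, nets 15 − 3 = 12; deviating to no inspection nets 10.
poor-condition: assigned no inspection, nets 10; deviating to the inspection nets 15 − 14 = 1.
Both types strictly prefer their assigned action; no profitable deviation.

Neither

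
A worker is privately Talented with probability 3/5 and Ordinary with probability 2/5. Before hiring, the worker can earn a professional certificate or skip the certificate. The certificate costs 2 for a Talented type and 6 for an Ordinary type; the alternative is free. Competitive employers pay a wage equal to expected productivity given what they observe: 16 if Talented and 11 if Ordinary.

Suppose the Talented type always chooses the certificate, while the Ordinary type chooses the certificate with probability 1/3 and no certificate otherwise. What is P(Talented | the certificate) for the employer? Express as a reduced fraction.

P(the certificate) = (3/5)·1 + (2/5)·(1/3) = 11/15.
By Bayes' rule, P(Talented | the certificate) = (3/5) / (11/15) = 9/11.

9/11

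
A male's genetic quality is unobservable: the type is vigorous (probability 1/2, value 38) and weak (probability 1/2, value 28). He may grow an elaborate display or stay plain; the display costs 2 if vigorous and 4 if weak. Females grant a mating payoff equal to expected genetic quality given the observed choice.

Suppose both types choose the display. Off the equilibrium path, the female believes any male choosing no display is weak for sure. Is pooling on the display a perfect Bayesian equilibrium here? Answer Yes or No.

On path, the female holds the prior and pays 1/2·38 + 1/2·28 = 33. Off path (no display), believing weak, it pays 28.
vigorous: the display nets 33 − 2 = 31; no display nets 28. vigorous stays.
weak: the display nets 33 − 4 = 29; no display nets 28. weak stays.
No type deviates, so pooling is sustained.

Yes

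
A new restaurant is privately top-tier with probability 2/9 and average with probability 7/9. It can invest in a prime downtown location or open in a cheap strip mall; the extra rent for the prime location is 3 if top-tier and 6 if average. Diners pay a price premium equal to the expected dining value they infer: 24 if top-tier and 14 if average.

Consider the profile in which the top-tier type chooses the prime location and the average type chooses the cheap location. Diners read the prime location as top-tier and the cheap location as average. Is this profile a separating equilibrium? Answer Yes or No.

Under these beliefs, the prime location earns price premium 24 and the cheap location earns price premium 14.
top-tier: the prime location nets 24 − 3 = 21; the cheap location nets 14. top-tier prefers the prime location.
average: the prime location nets 24 − 6 = 18; the cheap location nets 14. average would deviate to the prime location.
average has a profitable deviation, so the profile is not an equilibrium.

No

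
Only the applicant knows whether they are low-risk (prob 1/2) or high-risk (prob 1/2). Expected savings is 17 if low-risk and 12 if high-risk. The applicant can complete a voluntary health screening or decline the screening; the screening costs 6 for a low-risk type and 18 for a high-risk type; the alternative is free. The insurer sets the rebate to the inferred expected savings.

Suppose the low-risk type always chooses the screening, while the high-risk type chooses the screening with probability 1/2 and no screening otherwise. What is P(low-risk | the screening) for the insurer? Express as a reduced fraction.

2/3

P(the screening) = (1/2)·1 + (1/2)·(1/2) = 3/4.
By Bayes' rule, P(low-risk | the screening) = (1/2) / (3/4) = 2/3.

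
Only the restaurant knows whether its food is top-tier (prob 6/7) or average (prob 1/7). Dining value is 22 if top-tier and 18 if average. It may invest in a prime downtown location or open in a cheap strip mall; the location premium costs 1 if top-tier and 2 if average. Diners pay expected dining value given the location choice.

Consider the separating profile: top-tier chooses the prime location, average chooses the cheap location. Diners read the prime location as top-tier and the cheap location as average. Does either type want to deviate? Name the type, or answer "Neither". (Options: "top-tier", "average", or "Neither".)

average

The prime location pays 22; the cheap location pays 18.
top-tier: assigned the prime location, nets 22 − 1 = 21; deviating to the cheap location nets 18.
average: assigned the cheap location, nets 18; deviating to the prime location nets 22 − 2 = 20.
The average type gains 2 by deviating.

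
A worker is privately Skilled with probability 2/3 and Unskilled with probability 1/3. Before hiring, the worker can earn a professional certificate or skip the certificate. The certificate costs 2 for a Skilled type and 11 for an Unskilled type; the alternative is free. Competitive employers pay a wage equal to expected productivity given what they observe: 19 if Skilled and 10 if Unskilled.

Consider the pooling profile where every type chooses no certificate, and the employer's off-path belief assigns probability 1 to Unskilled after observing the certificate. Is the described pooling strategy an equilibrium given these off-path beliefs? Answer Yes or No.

On path, the employer holds the prior and pays 2/3·19 + 1/3·10 = 16. Off path (the certificate), believing Unskilled, it pays 10.
Skilled: no certificate nets 16; the certificate nets 10 − 2 = 8. Skilled stays.
Unskilled: no certificate nets 16; the certificate nets 10 − 11 = -1. Unskilled stays.
No type deviates, so pooling is sustained.

Yes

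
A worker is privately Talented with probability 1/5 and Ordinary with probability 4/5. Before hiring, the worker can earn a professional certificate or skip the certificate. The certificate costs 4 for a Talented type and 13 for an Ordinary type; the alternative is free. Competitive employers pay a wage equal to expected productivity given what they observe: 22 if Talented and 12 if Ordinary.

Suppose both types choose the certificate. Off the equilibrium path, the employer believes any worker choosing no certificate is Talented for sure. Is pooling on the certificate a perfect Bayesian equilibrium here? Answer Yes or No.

No

On path, the employer holds the prior and pays 1/5·22 + 4/5·12 = 14. Off path (no certificate), believing Talented, it pays 22.
Talented: the certificate nets 14 − 4 = 10; no certificate nets 22. Talented would deviate.
Ordinary: the certificate nets 14 − 13 = 1; no certificate nets 22. Ordinary would deviate.
A type deviates, so pooling fails.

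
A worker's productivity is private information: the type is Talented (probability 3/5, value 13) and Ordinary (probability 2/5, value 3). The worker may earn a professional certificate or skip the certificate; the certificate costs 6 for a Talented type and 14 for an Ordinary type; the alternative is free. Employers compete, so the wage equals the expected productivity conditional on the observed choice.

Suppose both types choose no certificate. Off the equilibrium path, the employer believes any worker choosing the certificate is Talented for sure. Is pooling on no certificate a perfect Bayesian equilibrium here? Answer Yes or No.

On path, the employer holds the prior and pays 3/5·13 + 2/5·3 = 9. Off path (the certificate), believing Talented, it pays 13.
Talented: no certificate nets 9; the certificate nets 13 − 6 = 7. Talented stays.
Ordinary: no certificate nets 9; the certificate nets 13 − 14 = -1. Ordinary stays.
No type deviates, so pooling is sustained.

Yes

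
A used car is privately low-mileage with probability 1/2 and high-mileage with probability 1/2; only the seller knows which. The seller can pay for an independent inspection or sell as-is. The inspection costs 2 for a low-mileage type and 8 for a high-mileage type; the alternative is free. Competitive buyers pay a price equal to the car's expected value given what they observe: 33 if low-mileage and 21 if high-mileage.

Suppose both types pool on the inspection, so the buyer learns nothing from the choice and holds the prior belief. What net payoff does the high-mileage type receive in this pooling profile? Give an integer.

19

Pooled price = 1/2·33 + 1/2·21 = 27.
high-mileage pays cost 8 for the inspection, so net payoff = 27 − 8 = 19.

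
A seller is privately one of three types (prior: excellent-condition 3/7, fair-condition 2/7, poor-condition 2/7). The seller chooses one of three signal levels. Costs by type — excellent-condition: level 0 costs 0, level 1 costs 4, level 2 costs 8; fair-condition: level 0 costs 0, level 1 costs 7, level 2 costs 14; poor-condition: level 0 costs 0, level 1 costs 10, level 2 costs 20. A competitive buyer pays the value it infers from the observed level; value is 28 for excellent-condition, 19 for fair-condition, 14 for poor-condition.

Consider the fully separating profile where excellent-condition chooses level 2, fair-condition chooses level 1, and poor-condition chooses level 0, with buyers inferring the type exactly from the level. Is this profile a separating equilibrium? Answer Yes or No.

No

Separating prices: level 2 → 28, level 1 → 19, level 0 → 14.
excellent-condition (assigned level 2): level 0: 14 − 0 = 14; level 1: 19 − 4 = 15; level 2: 28 − 8 = 20. excellent-condition stays.
fair-condition (assigned level 1): level 0: 14 − 0 = 14; level 1: 19 − 7 = 12; level 2: 28 − 14 = 14. fair-condition prefers level 0.
poor-condition (assigned level 0): level 0: 14 − 0 = 14; level 1: 19 − 10 = 9; level 2: 28 − 20 = 8. poor-condition stays.
At least one type deviates; the separating profile fails.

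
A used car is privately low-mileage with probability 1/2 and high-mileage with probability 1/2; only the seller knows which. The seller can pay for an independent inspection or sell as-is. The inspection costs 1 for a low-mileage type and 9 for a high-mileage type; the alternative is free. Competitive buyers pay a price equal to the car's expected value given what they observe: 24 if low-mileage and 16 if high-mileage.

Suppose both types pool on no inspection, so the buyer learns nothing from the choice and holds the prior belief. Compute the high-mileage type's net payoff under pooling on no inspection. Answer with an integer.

Pooled price = 1/2·24 + 1/2·16 = 20.
high-mileage pays no cost for no inspection, so net payoff = 20.

20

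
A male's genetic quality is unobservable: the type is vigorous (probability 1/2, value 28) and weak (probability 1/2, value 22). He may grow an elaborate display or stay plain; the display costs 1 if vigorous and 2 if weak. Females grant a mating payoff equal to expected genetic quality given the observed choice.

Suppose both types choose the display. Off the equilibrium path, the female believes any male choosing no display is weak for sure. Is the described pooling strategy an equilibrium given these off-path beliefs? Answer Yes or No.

On path, the female holds the prior and pays 1/2·28 + 1/2·22 = 25. Off path (no display), believing weak, it pays 22.
vigorous: the display nets 25 − 1 = 24; no display nets 22. vigorous stays.
weak: the display nets 25 − 2 = 23; no display nets 22. weak stays.
No type deviates, so pooling is sustained.

Yes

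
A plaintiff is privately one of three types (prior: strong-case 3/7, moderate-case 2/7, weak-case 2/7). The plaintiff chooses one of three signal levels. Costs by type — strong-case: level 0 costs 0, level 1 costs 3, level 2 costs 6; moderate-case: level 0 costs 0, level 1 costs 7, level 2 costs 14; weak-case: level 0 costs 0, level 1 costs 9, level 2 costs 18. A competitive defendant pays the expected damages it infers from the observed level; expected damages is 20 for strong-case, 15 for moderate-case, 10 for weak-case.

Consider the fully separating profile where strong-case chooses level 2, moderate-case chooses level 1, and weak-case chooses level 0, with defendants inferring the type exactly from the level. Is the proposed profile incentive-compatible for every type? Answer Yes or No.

No

Separating settlements: level 2 → 20, level 1 → 15, level 0 → 10.
strong-case (assigned level 2): level 0: 10 − 0 = 10; level 1: 15 − 3 = 12; level 2: 20 − 6 = 14. strong-case stays.
moderate-case (assigned level 1): level 0: 10 − 0 = 10; level 1: 15 − 7 = 8; level 2: 20 − 14 = 6. moderate-case prefers level 0.
weak-case (assigned level 0): level 0: 10 − 0 = 10; level 1: 15 − 9 = 6; level 2: 20 − 18 = 2. weak-case stays.
At least one type deviates; the separating profile fails.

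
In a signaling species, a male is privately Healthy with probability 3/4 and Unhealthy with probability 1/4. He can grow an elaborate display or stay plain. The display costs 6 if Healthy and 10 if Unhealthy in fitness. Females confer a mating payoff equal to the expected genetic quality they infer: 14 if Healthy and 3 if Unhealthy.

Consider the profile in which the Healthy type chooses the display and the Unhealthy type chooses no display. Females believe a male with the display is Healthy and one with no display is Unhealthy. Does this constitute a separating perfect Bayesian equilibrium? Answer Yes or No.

Under these beliefs, the display earns mating payoff 14 and no display earns mating payoff 3.
Healthy: the display nets 14 − 6 = 8; no display nets 3. Healthy prefers the display.
Unhealthy: the display nets 14 − 10 = 4; no display nets 3. Unhealthy would deviate to the display.
Unhealthy has a profitable deviation, so the profile is not an equilibrium.

No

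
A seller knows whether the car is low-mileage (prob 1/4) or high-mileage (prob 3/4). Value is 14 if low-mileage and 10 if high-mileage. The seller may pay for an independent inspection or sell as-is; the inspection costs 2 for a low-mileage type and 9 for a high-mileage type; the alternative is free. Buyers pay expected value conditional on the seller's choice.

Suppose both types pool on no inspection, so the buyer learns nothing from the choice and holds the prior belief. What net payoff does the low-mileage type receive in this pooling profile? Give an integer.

Pooled price = 1/4·14 + 3/4·10 = 11.
low-mileage pays no cost for no inspection, so net payoff = 11.

11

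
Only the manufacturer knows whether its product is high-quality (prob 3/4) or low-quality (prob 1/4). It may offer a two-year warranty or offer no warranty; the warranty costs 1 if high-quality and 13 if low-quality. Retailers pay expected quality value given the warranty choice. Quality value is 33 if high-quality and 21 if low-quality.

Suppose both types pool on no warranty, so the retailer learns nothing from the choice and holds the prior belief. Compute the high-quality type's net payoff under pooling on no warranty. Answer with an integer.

Pooled price = 3/4·33 + 1/4·21 = 30.
high-quality pays no cost for no warranty, so net payoff = 30.

30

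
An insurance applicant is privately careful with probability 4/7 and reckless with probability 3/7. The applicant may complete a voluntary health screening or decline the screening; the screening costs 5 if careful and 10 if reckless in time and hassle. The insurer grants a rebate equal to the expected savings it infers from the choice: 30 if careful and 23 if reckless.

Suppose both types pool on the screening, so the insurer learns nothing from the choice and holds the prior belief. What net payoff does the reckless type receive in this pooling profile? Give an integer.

17

Pooled rebate = 4/7·30 + 3/7·23 = 27.
reckless pays cost 10 for the screening, so net payoff = 27 − 10 = 17.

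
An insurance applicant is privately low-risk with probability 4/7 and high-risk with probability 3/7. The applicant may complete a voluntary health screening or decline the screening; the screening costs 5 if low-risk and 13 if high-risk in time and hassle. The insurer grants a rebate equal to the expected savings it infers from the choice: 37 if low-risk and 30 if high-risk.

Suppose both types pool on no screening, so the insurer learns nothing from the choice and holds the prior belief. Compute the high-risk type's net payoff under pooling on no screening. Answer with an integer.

Pooled rebate = 4/7·37 + 3/7·30 = 34.
high-risk pays no cost for no screening, so net payoff = 34.

34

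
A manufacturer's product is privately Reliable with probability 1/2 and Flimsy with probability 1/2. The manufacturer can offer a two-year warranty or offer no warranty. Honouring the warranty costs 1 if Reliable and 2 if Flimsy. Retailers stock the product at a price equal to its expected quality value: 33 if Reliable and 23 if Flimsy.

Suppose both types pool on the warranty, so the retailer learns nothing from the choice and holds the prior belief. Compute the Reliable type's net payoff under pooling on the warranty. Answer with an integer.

27

Pooled price = 1/2·33 + 1/2·23 = 28.
Reliable pays cost 1 for the warranty, so net payoff = 28 − 1 = 27.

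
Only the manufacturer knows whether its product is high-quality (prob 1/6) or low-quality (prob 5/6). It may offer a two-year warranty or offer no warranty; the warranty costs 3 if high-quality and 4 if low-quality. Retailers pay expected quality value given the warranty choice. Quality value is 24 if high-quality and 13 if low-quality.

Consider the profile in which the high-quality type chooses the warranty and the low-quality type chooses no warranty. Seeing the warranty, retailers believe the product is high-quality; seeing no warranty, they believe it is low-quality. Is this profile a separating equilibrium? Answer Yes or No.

Under these beliefs, the warranty earns price 24 and no warranty earns price 13.
high-quality: the warranty nets 24 − 3 = 21; no warranty nets 13. high-quality prefers the warranty.
low-quality: the warranty nets 24 − 4 = 20; no warranty nets 13. low-quality would deviate to the warranty.
low-quality has a profitable deviation, so the profile is not an equilibrium.

No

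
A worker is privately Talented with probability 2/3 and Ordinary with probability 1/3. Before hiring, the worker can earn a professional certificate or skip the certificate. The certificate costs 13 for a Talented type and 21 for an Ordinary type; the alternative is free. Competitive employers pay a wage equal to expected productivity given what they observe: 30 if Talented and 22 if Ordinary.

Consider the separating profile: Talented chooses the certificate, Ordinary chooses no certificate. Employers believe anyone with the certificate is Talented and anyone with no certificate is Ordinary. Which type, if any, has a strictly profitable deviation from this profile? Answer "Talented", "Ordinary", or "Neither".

The certificate pays 30; no certificate pays 22.
Talented: assigned the certificate, nets 30 − 13 = 17; deviating to no certificate nets 22.
Ordinary: assigned no certificate, nets 22; deviating to the certificate nets 30 − 21 = 9.
The Talented type gains 5 by deviating.

Talented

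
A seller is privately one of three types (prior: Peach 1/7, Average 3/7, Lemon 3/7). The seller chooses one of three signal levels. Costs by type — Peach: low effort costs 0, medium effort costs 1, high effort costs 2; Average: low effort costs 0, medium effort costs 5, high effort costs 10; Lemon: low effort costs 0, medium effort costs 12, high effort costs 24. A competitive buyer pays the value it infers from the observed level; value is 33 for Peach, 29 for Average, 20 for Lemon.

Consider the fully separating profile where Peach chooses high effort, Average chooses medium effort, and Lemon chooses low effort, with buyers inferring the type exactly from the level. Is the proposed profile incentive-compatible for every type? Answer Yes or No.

Yes

Separating prices: high effort → 33, medium effort → 29, low effort → 20.
Peach (assigned high effort): low effort: 20 − 0 = 20; medium effort: 29 − 1 = 28; high effort: 33 − 2 = 31. Peach stays.
Average (assigned medium effort): low effort: 20 − 0 = 20; medium effort: 29 − 5 = 24; high effort: 33 − 10 = 23. Average stays.
Lemon (assigned low effort): low effort: 20 − 0 = 20; medium effort: 29 − 12 = 17; high effort: 33 − 24 = 9. Lemon stays.
Every type prefers its assigned level; separation holds.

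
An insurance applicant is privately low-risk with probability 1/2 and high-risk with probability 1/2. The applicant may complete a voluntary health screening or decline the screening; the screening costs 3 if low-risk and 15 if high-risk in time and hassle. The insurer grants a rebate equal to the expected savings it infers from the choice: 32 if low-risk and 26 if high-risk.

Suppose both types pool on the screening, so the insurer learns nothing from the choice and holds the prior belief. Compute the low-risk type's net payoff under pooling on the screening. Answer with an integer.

26

Pooled rebate = 1/2·32 + 1/2·26 = 29.
low-risk pays cost 3 for the screening, so net payoff = 29 − 3 = 26.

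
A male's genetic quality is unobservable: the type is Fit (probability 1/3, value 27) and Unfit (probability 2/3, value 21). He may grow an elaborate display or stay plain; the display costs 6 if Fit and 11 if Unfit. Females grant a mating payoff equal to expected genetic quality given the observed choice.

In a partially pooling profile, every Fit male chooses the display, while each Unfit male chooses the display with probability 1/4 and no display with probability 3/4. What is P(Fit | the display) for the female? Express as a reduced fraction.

P(the display) = (1/3)·1 + (2/3)·(1/4) = 1/2.
By Bayes' rule, P(Fit | the display) = (1/3) / (1/2) = 2/3.

2/3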